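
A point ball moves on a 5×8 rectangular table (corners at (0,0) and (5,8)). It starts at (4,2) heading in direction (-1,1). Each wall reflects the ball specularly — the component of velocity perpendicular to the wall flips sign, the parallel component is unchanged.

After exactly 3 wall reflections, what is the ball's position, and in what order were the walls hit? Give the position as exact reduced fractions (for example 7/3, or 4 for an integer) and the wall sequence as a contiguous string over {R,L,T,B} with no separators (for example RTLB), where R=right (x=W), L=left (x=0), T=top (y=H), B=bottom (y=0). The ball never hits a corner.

Final position: (5,5)
Wall sequence: LTR

1. t=4 → L at (0,6); v=(1,1)
2. t=2 → T at (2,8); v=(1,-1)
3. t=3 → R at (5,5); v=(-1,-1)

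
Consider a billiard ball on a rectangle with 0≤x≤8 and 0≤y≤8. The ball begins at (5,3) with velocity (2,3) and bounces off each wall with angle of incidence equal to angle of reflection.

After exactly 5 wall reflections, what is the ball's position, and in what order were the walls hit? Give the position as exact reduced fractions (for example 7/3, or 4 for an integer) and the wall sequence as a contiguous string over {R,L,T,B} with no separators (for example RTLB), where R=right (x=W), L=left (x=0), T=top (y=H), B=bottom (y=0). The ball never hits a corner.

1. t=3/2 → R at (8,15/2); v=(-2,3)
2. t=1/6 → T at (23/3,8); v=(-2,-3)
3. t=8/3 → B at (7/3,0); v=(-2,3)
4. t=7/6 → L at (0,7/2); v=(2,3)
5. t=3/2 → T at (3,8); v=(2,-3)

Final position: (3,8)
Wall sequence: RTBLT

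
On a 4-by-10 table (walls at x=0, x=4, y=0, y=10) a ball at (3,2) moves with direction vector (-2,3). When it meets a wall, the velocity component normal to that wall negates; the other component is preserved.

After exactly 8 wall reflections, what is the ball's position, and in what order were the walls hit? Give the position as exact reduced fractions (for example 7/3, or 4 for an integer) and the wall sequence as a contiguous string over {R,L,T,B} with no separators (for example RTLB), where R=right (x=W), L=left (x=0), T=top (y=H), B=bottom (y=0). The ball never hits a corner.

1. t=3/2 → L at (0,13/2); v=(2,3)
2. t=7/6 → T at (7/3,10); v=(2,-3)
3. t=5/6 → R at (4,15/2); v=(-2,-3)
4. t=2 → L at (0,3/2); v=(2,-3)
5. t=1/2 → B at (1,0); v=(2,3)
6. t=3/2 → R at (4,9/2); v=(-2,3)
7. t=11/6 → T at (1/3,10); v=(-2,-3)
8. t=1/6 → L at (0,19/2); v=(2,-3)

Final position: (0,19/2)
Wall sequence: LTRLBRTL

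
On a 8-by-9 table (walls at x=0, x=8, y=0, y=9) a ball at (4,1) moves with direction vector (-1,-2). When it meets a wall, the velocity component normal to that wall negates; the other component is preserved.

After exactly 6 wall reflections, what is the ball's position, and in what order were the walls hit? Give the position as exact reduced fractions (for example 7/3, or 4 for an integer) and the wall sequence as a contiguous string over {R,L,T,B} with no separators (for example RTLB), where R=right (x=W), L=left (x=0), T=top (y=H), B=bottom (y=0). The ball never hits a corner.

Final position: (6,9)
Wall sequence: BLTBRT

1. t=1/2 → B at (7/2,0); v=(-1,2)
2. t=7/2 → L at (0,7); v=(1,2)
3. t=1 → T at (1,9); v=(1,-2)
4. t=9/2 → B at (11/2,0); v=(1,2)
5. t=5/2 → R at (8,5); v=(-1,2)
6. t=2 → T at (6,9); v=(-1,-2)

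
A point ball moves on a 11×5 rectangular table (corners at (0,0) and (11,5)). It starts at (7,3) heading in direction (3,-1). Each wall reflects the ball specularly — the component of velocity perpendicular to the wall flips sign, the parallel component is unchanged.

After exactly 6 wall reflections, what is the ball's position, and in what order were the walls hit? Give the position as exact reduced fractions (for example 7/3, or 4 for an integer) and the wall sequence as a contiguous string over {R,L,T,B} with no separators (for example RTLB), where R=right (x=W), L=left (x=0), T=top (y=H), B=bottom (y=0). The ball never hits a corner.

Final position: (0,2/3)
Wall sequence: RBLTRL

1. t=4/3 → R at (11,5/3); v=(-3,-1)
2. t=5/3 → B at (6,0); v=(-3,1)
3. t=2 → L at (0,2); v=(3,1)
4. t=3 → T at (9,5); v=(3,-1)
5. t=2/3 → R at (11,13/3); v=(-3,-1)
6. t=11/3 → L at (0,2/3); v=(3,-1)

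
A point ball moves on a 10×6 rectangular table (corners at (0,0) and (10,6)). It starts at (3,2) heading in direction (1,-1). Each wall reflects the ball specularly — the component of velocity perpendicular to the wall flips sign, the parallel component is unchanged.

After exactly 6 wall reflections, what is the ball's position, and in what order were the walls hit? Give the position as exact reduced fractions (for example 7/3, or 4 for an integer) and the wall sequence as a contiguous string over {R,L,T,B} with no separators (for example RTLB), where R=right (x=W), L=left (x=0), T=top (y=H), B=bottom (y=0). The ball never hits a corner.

Final position: (3,6)
Wall sequence: BRTBLT

1. t=2 → B at (5,0); v=(1,1)
2. t=5 → R at (10,5); v=(-1,1)
3. t=1 → T at (9,6); v=(-1,-1)
4. t=6 → B at (3,0); v=(-1,1)
5. t=3 → L at (0,3); v=(1,1)
6. t=3 → T at (3,6); v=(1,-1)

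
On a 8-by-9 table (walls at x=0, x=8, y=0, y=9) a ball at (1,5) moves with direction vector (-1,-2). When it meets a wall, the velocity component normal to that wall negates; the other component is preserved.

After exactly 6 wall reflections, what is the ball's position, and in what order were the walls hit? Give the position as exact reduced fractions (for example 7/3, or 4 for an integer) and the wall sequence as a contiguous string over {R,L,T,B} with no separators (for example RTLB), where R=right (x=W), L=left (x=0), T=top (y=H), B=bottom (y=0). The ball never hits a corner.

Final position: (1,9)
Wall sequence: LBTRBT

1. t=1 → L at (0,3); v=(1,-2)
2. t=3/2 → B at (3/2,0); v=(1,2)
3. t=9/2 → T at (6,9); v=(1,-2)
4. t=2 → R at (8,5); v=(-1,-2)
5. t=5/2 → B at (11/2,0); v=(-1,2)
6. t=9/2 → T at (1,9); v=(-1,-2)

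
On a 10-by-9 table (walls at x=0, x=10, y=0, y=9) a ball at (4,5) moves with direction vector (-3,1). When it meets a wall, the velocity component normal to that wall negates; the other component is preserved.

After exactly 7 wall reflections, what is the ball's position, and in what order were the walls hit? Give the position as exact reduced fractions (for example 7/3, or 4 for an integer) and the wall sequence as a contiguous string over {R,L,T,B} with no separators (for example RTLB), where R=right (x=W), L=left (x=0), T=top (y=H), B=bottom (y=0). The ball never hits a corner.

Final position: (0,5/3)
Wall sequence: LTRLRBL

1. t=4/3 → L at (0,19/3); v=(3,1)
2. t=8/3 → T at (8,9); v=(3,-1)
3. t=2/3 → R at (10,25/3); v=(-3,-1)
4. t=10/3 → L at (0,5); v=(3,-1)
5. t=10/3 → R at (10,5/3); v=(-3,-1)
6. t=5/3 → B at (5,0); v=(-3,1)
7. t=5/3 → L at (0,5/3); v=(3,1)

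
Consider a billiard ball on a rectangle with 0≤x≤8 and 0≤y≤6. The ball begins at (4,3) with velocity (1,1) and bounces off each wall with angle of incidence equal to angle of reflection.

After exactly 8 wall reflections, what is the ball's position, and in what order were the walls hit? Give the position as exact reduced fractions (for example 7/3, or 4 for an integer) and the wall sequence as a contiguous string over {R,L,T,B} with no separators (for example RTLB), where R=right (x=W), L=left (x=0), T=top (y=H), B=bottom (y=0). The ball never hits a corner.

Final position: (1,6)
Wall sequence: TRBLTRBT

1. t=3 → T at (7,6); v=(1,-1)
2. t=1 → R at (8,5); v=(-1,-1)
3. t=5 → B at (3,0); v=(-1,1)
4. t=3 → L at (0,3); v=(1,1)
5. t=3 → T at (3,6); v=(1,-1)
6. t=5 → R at (8,1); v=(-1,-1)
7. t=1 → B at (7,0); v=(-1,1)
8. t=6 → T at (1,6); v=(-1,-1)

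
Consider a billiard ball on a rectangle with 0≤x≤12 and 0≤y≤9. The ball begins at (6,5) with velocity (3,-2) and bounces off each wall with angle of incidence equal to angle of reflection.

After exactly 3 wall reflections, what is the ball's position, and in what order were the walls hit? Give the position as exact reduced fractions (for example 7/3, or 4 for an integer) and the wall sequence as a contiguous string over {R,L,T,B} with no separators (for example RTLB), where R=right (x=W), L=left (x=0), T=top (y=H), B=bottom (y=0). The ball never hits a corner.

1. t=2 → R at (12,1); v=(-3,-2)
2. t=1/2 → B at (21/2,0); v=(-3,2)
3. t=7/2 → L at (0,7); v=(3,2)

Final position: (0,7)
Wall sequence: RBL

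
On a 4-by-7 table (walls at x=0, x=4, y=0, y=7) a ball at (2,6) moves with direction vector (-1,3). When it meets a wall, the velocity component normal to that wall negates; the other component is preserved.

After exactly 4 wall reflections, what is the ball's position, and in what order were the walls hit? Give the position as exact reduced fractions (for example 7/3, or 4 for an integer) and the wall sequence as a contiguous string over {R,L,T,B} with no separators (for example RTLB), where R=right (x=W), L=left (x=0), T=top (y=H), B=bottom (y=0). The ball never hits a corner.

1. t=1/3 → T at (5/3,7); v=(-1,-3)
2. t=5/3 → L at (0,2); v=(1,-3)
3. t=2/3 → B at (2/3,0); v=(1,3)
4. t=7/3 → T at (3,7); v=(1,-3)

Final position: (3,7)
Wall sequence: TLBT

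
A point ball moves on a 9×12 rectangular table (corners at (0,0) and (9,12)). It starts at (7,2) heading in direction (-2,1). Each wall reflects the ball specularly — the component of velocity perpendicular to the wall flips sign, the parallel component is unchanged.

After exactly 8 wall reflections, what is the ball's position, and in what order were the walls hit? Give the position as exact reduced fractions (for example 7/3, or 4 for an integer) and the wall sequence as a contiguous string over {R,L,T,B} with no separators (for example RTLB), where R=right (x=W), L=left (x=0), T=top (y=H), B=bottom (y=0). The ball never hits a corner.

Final position: (9,4)
Wall sequence: LRTLRLBR

1. t=7/2 → L at (0,11/2); v=(2,1)
2. t=9/2 → R at (9,10); v=(-2,1)
3. t=2 → T at (5,12); v=(-2,-1)
4. t=5/2 → L at (0,19/2); v=(2,-1)
5. t=9/2 → R at (9,5); v=(-2,-1)
6. t=9/2 → L at (0,1/2); v=(2,-1)
7. t=1/2 → B at (1,0); v=(2,1)
8. t=4 → R at (9,4); v=(-2,1)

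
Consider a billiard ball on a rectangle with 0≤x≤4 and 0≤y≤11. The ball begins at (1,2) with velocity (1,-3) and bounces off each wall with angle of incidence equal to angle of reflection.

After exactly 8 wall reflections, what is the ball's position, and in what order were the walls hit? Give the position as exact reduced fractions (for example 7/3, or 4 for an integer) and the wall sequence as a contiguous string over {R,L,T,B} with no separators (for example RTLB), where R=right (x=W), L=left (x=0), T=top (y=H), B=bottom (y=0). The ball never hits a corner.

1. t=2/3 → B at (5/3,0); v=(1,3)
2. t=7/3 → R at (4,7); v=(-1,3)
3. t=4/3 → T at (8/3,11); v=(-1,-3)
4. t=8/3 → L at (0,3); v=(1,-3)
5. t=1 → B at (1,0); v=(1,3)
6. t=3 → R at (4,9); v=(-1,3)
7. t=2/3 → T at (10/3,11); v=(-1,-3)
8. t=10/3 → L at (0,1); v=(1,-3)

Final position: (0,1)
Wall sequence: BRTLBRTL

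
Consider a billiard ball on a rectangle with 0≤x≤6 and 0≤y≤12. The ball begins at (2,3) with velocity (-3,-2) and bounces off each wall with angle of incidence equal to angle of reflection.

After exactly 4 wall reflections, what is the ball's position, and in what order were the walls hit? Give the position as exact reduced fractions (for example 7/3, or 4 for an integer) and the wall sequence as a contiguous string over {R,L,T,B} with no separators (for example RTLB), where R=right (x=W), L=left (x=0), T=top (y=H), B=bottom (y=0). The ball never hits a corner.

Final position: (0,19/3)
Wall sequence: LBRL

1. t=2/3 → L at (0,5/3); v=(3,-2)
2. t=5/6 → B at (5/2,0); v=(3,2)
3. t=7/6 → R at (6,7/3); v=(-3,2)
4. t=2 → L at (0,19/3); v=(3,2)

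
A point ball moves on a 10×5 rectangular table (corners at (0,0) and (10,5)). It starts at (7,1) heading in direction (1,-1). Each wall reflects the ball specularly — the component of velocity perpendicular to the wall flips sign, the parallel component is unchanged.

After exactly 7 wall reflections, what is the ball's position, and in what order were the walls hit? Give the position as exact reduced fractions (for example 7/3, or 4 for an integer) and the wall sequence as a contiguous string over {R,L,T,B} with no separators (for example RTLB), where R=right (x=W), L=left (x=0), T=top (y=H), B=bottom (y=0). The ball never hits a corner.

Final position: (8,0)
Wall sequence: BRTBLTB

1. t=1 → B at (8,0); v=(1,1)
2. t=2 → R at (10,2); v=(-1,1)
3. t=3 → T at (7,5); v=(-1,-1)
4. t=5 → B at (2,0); v=(-1,1)
5. t=2 → L at (0,2); v=(1,1)
6. t=3 → T at (3,5); v=(1,-1)
7. t=5 → B at (8,0); v=(1,1)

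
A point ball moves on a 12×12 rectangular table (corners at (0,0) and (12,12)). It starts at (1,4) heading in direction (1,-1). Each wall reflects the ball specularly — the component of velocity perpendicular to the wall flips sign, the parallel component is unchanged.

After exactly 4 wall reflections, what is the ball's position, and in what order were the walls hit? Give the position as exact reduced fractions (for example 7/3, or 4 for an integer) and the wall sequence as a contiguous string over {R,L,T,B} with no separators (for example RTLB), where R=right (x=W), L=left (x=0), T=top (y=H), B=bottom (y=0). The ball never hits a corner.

Final position: (0,5)
Wall sequence: BRTL

1. t=4 → B at (5,0); v=(1,1)
2. t=7 → R at (12,7); v=(-1,1)
3. t=5 → T at (7,12); v=(-1,-1)
4. t=7 → L at (0,5); v=(1,-1)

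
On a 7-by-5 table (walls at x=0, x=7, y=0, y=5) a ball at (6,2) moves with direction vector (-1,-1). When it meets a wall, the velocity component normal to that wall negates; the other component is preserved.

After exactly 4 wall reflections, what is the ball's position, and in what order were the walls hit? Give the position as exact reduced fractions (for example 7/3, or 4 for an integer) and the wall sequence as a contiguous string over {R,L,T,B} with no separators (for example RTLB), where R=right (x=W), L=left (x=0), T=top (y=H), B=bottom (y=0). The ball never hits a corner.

1. t=2 → B at (4,0); v=(-1,1)
2. t=4 → L at (0,4); v=(1,1)
3. t=1 → T at (1,5); v=(1,-1)
4. t=5 → B at (6,0); v=(1,1)

Final position: (6,0)
Wall sequence: BLTB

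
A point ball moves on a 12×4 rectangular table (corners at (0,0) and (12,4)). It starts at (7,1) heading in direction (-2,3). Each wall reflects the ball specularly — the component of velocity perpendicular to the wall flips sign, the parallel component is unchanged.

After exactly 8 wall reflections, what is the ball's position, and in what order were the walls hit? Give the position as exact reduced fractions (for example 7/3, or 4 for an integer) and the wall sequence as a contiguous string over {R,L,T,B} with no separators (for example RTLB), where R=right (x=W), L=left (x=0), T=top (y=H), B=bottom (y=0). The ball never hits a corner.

1. t=1 → T at (5,4); v=(-2,-3)
2. t=4/3 → B at (7/3,0); v=(-2,3)
3. t=7/6 → L at (0,7/2); v=(2,3)
4. t=1/6 → T at (1/3,4); v=(2,-3)
5. t=4/3 → B at (3,0); v=(2,3)
6. t=4/3 → T at (17/3,4); v=(2,-3)
7. t=4/3 → B at (25/3,0); v=(2,3)
8. t=4/3 → T at (11,4); v=(2,-3)

Final position: (11,4)
Wall sequence: TBLTBTBT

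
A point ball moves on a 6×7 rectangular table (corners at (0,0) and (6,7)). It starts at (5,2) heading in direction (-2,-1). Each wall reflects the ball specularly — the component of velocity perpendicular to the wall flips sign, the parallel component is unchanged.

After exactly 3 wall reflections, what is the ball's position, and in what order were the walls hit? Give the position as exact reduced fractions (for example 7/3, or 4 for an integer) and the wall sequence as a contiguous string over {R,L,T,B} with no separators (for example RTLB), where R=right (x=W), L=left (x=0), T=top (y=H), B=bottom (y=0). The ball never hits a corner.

1. t=2 → B at (1,0); v=(-2,1)
2. t=1/2 → L at (0,1/2); v=(2,1)
3. t=3 → R at (6,7/2); v=(-2,1)

Final position: (6,7/2)
Wall sequence: BLR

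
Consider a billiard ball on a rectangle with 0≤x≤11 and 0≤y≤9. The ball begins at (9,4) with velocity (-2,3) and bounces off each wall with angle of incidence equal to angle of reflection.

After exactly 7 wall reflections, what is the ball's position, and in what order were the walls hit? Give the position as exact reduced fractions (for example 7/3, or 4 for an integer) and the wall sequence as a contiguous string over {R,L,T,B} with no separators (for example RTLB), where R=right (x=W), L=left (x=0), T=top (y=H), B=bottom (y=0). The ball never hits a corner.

1. t=5/3 → T at (17/3,9); v=(-2,-3)
2. t=17/6 → L at (0,1/2); v=(2,-3)
3. t=1/6 → B at (1/3,0); v=(2,3)
4. t=3 → T at (19/3,9); v=(2,-3)
5. t=7/3 → R at (11,2); v=(-2,-3)
6. t=2/3 → B at (29/3,0); v=(-2,3)
7. t=3 → T at (11/3,9); v=(-2,-3)

Final position: (11/3,9)
Wall sequence: TLBTRBT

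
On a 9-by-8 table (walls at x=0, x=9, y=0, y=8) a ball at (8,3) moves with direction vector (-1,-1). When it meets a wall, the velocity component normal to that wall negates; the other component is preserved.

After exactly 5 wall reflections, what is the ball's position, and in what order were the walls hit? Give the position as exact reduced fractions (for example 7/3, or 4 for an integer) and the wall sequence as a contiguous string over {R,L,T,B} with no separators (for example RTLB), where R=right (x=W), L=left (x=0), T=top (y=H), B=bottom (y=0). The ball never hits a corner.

Final position: (7,0)
Wall sequence: BLTRB

1. t=3 → B at (5,0); v=(-1,1)
2. t=5 → L at (0,5); v=(1,1)
3. t=3 → T at (3,8); v=(1,-1)
4. t=6 → R at (9,2); v=(-1,-1)
5. t=2 → B at (7,0); v=(-1,1)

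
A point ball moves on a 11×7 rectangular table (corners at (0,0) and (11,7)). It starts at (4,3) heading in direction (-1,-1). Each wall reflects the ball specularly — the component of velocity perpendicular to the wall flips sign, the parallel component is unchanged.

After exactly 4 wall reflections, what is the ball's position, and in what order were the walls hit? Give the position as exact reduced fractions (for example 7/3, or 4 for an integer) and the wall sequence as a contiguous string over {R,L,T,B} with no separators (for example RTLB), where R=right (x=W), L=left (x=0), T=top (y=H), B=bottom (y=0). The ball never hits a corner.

Final position: (11,2)
Wall sequence: BLTR

1. t=3 → B at (1,0); v=(-1,1)
2. t=1 → L at (0,1); v=(1,1)
3. t=6 → T at (6,7); v=(1,-1)
4. t=5 → R at (11,2); v=(-1,-1)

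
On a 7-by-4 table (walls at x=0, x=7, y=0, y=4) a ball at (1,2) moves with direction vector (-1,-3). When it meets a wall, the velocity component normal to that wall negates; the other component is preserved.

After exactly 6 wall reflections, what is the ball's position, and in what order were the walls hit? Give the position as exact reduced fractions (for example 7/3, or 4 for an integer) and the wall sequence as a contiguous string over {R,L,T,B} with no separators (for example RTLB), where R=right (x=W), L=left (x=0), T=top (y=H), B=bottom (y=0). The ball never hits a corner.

1. t=2/3 → B at (1/3,0); v=(-1,3)
2. t=1/3 → L at (0,1); v=(1,3)
3. t=1 → T at (1,4); v=(1,-3)
4. t=4/3 → B at (7/3,0); v=(1,3)
5. t=4/3 → T at (11/3,4); v=(1,-3)
6. t=4/3 → B at (5,0); v=(1,3)

Final position: (5,0)
Wall sequence: BLTBTB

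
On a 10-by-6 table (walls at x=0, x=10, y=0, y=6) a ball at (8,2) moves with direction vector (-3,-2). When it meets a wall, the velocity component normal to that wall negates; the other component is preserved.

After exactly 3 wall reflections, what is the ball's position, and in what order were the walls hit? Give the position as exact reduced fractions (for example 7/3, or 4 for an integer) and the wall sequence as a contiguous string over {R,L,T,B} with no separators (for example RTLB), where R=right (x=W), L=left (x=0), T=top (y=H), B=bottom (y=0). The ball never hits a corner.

1. t=1 → B at (5,0); v=(-3,2)
2. t=5/3 → L at (0,10/3); v=(3,2)
3. t=4/3 → T at (4,6); v=(3,-2)

Final position: (4,6)
Wall sequence: BLT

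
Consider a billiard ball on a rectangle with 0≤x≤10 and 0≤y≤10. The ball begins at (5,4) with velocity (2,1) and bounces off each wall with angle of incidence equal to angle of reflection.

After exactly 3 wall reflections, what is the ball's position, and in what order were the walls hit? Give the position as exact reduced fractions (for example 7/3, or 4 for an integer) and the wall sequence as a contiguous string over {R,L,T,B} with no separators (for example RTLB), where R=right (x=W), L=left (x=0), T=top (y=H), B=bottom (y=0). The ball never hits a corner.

1. t=5/2 → R at (10,13/2); v=(-2,1)
2. t=7/2 → T at (3,10); v=(-2,-1)
3. t=3/2 → L at (0,17/2); v=(2,-1)

Final position: (0,17/2)
Wall sequence: RTL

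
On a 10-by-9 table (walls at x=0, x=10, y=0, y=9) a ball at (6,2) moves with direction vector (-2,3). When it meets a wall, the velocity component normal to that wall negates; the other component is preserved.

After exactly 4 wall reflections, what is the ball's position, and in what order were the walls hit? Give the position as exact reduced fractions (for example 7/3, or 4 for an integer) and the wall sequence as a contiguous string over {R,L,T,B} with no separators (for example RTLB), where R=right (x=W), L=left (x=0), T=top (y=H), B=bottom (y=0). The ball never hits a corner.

Final position: (10,8)
Wall sequence: TLBR

1. t=7/3 → T at (4/3,9); v=(-2,-3)
2. t=2/3 → L at (0,7); v=(2,-3)
3. t=7/3 → B at (14/3,0); v=(2,3)
4. t=8/3 → R at (10,8); v=(-2,3)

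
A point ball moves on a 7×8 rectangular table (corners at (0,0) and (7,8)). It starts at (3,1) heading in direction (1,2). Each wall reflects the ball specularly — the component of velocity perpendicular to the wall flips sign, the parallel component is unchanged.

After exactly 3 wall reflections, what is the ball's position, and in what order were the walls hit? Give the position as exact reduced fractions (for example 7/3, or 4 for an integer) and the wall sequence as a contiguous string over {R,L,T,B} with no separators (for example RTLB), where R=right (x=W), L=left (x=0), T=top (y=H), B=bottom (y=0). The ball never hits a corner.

Final position: (7/2,0)
Wall sequence: TRB

1. t=7/2 → T at (13/2,8); v=(1,-2)
2. t=1/2 → R at (7,7); v=(-1,-2)
3. t=7/2 → B at (7/2,0); v=(-1,2)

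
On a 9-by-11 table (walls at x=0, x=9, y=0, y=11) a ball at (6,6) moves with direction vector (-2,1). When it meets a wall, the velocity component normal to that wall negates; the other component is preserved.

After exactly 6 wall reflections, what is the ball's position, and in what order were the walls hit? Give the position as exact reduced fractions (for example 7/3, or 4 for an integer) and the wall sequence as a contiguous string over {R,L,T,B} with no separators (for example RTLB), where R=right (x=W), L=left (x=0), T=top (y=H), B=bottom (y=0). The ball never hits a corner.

Final position: (9,1/2)
Wall sequence: LTRLBR

1. t=3 → L at (0,9); v=(2,1)
2. t=2 → T at (4,11); v=(2,-1)
3. t=5/2 → R at (9,17/2); v=(-2,-1)
4. t=9/2 → L at (0,4); v=(2,-1)
5. t=4 → B at (8,0); v=(2,1)
6. t=1/2 → R at (9,1/2); v=(-2,1)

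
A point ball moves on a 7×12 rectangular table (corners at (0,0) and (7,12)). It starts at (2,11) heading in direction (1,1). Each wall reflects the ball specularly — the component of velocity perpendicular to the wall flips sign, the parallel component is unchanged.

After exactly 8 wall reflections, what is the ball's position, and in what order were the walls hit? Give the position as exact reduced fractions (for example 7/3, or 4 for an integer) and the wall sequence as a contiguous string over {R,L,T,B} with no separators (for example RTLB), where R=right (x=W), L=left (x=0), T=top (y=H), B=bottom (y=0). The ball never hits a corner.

1. t=1 → T at (3,12); v=(1,-1)
2. t=4 → R at (7,8); v=(-1,-1)
3. t=7 → L at (0,1); v=(1,-1)
4. t=1 → B at (1,0); v=(1,1)
5. t=6 → R at (7,6); v=(-1,1)
6. t=6 → T at (1,12); v=(-1,-1)
7. t=1 → L at (0,11); v=(1,-1)
8. t=7 → R at (7,4); v=(-1,-1)

Final position: (7,4)
Wall sequence: TRLBRTLR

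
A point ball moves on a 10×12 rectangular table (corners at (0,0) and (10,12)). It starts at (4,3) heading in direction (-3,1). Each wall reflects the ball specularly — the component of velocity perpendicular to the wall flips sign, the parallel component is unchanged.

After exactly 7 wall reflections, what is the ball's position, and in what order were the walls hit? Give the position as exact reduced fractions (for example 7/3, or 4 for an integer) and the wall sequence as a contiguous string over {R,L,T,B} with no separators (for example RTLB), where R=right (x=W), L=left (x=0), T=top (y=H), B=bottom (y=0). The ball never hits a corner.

1. t=4/3 → L at (0,13/3); v=(3,1)
2. t=10/3 → R at (10,23/3); v=(-3,1)
3. t=10/3 → L at (0,11); v=(3,1)
4. t=1 → T at (3,12); v=(3,-1)
5. t=7/3 → R at (10,29/3); v=(-3,-1)
6. t=10/3 → L at (0,19/3); v=(3,-1)
7. t=10/3 → R at (10,3); v=(-3,-1)

Final position: (10,3)
Wall sequence: LRLTRLR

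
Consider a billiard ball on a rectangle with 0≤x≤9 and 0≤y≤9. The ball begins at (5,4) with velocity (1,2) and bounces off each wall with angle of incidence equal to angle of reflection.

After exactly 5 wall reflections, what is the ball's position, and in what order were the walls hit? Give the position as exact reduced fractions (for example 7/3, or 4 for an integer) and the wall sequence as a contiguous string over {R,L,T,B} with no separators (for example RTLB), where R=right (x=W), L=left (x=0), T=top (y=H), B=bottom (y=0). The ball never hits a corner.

Final position: (0,6)
Wall sequence: TRBTL

1. t=5/2 → T at (15/2,9); v=(1,-2)
2. t=3/2 → R at (9,6); v=(-1,-2)
3. t=3 → B at (6,0); v=(-1,2)
4. t=9/2 → T at (3/2,9); v=(-1,-2)
5. t=3/2 → L at (0,6); v=(1,-2)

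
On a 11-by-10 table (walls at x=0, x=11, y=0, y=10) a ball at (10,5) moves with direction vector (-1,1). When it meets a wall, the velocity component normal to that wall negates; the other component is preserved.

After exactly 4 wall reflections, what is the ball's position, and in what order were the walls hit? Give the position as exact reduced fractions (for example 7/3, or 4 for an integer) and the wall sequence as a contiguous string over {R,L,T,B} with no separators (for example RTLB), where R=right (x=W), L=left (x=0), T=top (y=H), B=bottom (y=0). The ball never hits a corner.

1. t=5 → T at (5,10); v=(-1,-1)
2. t=5 → L at (0,5); v=(1,-1)
3. t=5 → B at (5,0); v=(1,1)
4. t=6 → R at (11,6); v=(-1,1)

Final position: (11,6)
Wall sequence: TLBR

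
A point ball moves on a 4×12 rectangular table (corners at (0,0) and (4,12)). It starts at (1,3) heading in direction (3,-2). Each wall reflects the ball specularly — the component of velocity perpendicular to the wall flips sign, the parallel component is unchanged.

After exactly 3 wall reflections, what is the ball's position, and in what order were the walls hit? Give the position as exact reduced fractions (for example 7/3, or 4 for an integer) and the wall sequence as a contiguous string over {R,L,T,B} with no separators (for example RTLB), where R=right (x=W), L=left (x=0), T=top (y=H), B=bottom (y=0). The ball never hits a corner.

Final position: (0,5/3)
Wall sequence: RBL

1. t=1 → R at (4,1); v=(-3,-2)
2. t=1/2 → B at (5/2,0); v=(-3,2)
3. t=5/6 → L at (0,5/3); v=(3,2)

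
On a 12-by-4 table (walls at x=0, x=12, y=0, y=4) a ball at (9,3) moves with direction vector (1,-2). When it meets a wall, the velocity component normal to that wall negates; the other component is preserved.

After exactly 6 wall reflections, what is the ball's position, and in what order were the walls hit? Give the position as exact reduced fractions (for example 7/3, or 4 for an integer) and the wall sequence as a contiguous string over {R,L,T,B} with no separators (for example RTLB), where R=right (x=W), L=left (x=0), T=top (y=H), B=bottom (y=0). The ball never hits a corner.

Final position: (11/2,0)
Wall sequence: BRTBTB

1. t=3/2 → B at (21/2,0); v=(1,2)
2. t=3/2 → R at (12,3); v=(-1,2)
3. t=1/2 → T at (23/2,4); v=(-1,-2)
4. t=2 → B at (19/2,0); v=(-1,2)
5. t=2 → T at (15/2,4); v=(-1,-2)
6. t=2 → B at (11/2,0); v=(-1,2)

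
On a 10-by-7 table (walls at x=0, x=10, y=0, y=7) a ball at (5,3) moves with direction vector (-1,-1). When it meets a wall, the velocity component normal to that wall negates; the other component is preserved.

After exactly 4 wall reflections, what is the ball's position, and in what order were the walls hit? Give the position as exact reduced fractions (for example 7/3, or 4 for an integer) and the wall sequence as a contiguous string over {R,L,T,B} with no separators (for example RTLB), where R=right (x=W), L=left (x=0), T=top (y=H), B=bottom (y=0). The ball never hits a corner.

Final position: (10,2)
Wall sequence: BLTR

1. t=3 → B at (2,0); v=(-1,1)
2. t=2 → L at (0,2); v=(1,1)
3. t=5 → T at (5,7); v=(1,-1)
4. t=5 → R at (10,2); v=(-1,-1)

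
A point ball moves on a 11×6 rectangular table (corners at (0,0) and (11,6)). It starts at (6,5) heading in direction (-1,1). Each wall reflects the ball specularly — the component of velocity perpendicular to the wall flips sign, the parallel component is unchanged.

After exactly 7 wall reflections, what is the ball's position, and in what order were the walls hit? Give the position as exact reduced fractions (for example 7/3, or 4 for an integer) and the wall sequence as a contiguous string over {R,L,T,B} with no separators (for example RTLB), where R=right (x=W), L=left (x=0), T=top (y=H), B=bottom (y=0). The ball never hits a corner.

Final position: (3,6)
Wall sequence: TLBTRBT

1. t=1 → T at (5,6); v=(-1,-1)
2. t=5 → L at (0,1); v=(1,-1)
3. t=1 → B at (1,0); v=(1,1)
4. t=6 → T at (7,6); v=(1,-1)
5. t=4 → R at (11,2); v=(-1,-1)
6. t=2 → B at (9,0); v=(-1,1)
7. t=6 → T at (3,6); v=(-1,-1)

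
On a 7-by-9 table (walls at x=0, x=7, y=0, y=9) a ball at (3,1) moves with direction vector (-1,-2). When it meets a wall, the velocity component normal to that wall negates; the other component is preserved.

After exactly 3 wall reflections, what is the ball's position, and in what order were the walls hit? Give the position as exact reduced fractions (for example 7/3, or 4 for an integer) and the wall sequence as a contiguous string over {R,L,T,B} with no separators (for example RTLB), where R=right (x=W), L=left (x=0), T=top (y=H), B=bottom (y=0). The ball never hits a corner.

Final position: (2,9)
Wall sequence: BLT

1. t=1/2 → B at (5/2,0); v=(-1,2)
2. t=5/2 → L at (0,5); v=(1,2)
3. t=2 → T at (2,9); v=(1,-2)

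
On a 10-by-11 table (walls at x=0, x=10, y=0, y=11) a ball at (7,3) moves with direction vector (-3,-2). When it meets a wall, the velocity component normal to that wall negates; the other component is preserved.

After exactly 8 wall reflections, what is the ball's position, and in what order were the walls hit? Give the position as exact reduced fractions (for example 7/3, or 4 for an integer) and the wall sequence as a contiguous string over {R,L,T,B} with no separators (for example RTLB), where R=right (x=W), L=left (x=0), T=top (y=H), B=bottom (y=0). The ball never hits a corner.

Final position: (0,19/3)
Wall sequence: BLRTLRBL

1. t=3/2 → B at (5/2,0); v=(-3,2)
2. t=5/6 → L at (0,5/3); v=(3,2)
3. t=10/3 → R at (10,25/3); v=(-3,2)
4. t=4/3 → T at (6,11); v=(-3,-2)
5. t=2 → L at (0,7); v=(3,-2)
6. t=10/3 → R at (10,1/3); v=(-3,-2)
7. t=1/6 → B at (19/2,0); v=(-3,2)
8. t=19/6 → L at (0,19/3); v=(3,2)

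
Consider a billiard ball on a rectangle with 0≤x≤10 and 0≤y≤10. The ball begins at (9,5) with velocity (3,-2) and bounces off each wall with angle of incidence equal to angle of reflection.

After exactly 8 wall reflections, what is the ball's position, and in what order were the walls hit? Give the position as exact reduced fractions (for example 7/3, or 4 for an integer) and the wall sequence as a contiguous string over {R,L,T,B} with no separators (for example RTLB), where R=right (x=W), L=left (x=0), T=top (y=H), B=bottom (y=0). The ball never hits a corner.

1. t=1/3 → R at (10,13/3); v=(-3,-2)
2. t=13/6 → B at (7/2,0); v=(-3,2)
3. t=7/6 → L at (0,7/3); v=(3,2)
4. t=10/3 → R at (10,9); v=(-3,2)
5. t=1/2 → T at (17/2,10); v=(-3,-2)
6. t=17/6 → L at (0,13/3); v=(3,-2)
7. t=13/6 → B at (13/2,0); v=(3,2)
8. t=7/6 → R at (10,7/3); v=(-3,2)

Final position: (10,7/3)
Wall sequence: RBLRTLBR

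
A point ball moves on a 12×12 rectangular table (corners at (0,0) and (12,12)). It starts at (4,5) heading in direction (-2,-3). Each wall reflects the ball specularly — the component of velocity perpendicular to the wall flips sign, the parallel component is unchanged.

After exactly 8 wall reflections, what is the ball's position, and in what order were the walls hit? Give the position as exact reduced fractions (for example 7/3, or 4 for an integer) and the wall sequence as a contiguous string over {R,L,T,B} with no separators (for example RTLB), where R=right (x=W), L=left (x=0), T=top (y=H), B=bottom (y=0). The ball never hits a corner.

1. t=5/3 → B at (2/3,0); v=(-2,3)
2. t=1/3 → L at (0,1); v=(2,3)
3. t=11/3 → T at (22/3,12); v=(2,-3)
4. t=7/3 → R at (12,5); v=(-2,-3)
5. t=5/3 → B at (26/3,0); v=(-2,3)
6. t=4 → T at (2/3,12); v=(-2,-3)
7. t=1/3 → L at (0,11); v=(2,-3)
8. t=11/3 → B at (22/3,0); v=(2,3)

Final position: (22/3,0)
Wall sequence: BLTRBTLB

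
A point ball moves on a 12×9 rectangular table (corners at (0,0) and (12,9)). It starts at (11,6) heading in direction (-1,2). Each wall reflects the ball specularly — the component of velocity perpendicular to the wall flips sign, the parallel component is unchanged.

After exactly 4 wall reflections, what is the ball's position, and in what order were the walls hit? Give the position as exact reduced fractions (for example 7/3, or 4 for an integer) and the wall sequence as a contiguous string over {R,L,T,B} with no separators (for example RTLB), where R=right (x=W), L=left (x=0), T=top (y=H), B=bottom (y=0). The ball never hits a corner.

Final position: (0,8)
Wall sequence: TBTL

1. t=3/2 → T at (19/2,9); v=(-1,-2)
2. t=9/2 → B at (5,0); v=(-1,2)
3. t=9/2 → T at (1/2,9); v=(-1,-2)
4. t=1/2 → L at (0,8); v=(1,-2)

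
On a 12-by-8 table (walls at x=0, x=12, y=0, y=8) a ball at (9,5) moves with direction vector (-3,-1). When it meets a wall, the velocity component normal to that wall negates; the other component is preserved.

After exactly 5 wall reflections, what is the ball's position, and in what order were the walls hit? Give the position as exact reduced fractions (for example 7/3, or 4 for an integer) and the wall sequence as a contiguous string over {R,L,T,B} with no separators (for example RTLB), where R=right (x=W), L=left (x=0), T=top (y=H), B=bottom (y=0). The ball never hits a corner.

1. t=3 → L at (0,2); v=(3,-1)
2. t=2 → B at (6,0); v=(3,1)
3. t=2 → R at (12,2); v=(-3,1)
4. t=4 → L at (0,6); v=(3,1)
5. t=2 → T at (6,8); v=(3,-1)

Final position: (6,8)
Wall sequence: LBRLT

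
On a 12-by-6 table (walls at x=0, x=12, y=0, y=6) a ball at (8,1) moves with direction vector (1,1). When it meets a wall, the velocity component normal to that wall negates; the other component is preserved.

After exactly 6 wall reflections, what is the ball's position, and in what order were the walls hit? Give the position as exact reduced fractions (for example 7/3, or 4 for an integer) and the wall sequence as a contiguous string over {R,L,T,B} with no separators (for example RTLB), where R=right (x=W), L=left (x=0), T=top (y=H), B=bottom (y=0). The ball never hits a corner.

Final position: (7,0)
Wall sequence: RTBLTB

1. t=4 → R at (12,5); v=(-1,1)
2. t=1 → T at (11,6); v=(-1,-1)
3. t=6 → B at (5,0); v=(-1,1)
4. t=5 → L at (0,5); v=(1,1)
5. t=1 → T at (1,6); v=(1,-1)
6. t=6 → B at (7,0); v=(1,1)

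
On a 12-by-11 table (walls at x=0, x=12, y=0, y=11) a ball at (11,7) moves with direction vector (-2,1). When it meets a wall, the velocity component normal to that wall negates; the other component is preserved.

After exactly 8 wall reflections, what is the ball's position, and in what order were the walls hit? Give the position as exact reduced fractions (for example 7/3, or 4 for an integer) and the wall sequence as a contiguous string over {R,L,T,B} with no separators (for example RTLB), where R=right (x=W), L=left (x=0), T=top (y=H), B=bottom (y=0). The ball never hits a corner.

Final position: (0,15/2)
Wall sequence: TLRBLRTL

1. t=4 → T at (3,11); v=(-2,-1)
2. t=3/2 → L at (0,19/2); v=(2,-1)
3. t=6 → R at (12,7/2); v=(-2,-1)
4. t=7/2 → B at (5,0); v=(-2,1)
5. t=5/2 → L at (0,5/2); v=(2,1)
6. t=6 → R at (12,17/2); v=(-2,1)
7. t=5/2 → T at (7,11); v=(-2,-1)
8. t=7/2 → L at (0,15/2); v=(2,-1)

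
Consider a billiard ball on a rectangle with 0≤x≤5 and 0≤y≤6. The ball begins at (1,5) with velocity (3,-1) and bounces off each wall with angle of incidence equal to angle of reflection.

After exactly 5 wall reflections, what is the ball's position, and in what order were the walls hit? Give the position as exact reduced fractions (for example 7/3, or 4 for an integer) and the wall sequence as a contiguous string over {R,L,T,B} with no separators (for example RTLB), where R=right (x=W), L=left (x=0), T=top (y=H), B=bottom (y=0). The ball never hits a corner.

Final position: (0,4/3)
Wall sequence: RLRBL

1. t=4/3 → R at (5,11/3); v=(-3,-1)
2. t=5/3 → L at (0,2); v=(3,-1)
3. t=5/3 → R at (5,1/3); v=(-3,-1)
4. t=1/3 → B at (4,0); v=(-3,1)
5. t=4/3 → L at (0,4/3); v=(3,1)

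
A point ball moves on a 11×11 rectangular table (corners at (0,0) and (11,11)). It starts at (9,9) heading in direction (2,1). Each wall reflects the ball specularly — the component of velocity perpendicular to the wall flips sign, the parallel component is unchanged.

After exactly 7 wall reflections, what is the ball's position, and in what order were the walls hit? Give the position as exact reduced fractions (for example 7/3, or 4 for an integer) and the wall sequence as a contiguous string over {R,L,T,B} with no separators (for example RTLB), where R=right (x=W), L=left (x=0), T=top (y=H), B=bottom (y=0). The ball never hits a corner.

Final position: (11,10)
Wall sequence: RTLRBLR

1. t=1 → R at (11,10); v=(-2,1)
2. t=1 → T at (9,11); v=(-2,-1)
3. t=9/2 → L at (0,13/2); v=(2,-1)
4. t=11/2 → R at (11,1); v=(-2,-1)
5. t=1 → B at (9,0); v=(-2,1)
6. t=9/2 → L at (0,9/2); v=(2,1)
7. t=11/2 → R at (11,10); v=(-2,1)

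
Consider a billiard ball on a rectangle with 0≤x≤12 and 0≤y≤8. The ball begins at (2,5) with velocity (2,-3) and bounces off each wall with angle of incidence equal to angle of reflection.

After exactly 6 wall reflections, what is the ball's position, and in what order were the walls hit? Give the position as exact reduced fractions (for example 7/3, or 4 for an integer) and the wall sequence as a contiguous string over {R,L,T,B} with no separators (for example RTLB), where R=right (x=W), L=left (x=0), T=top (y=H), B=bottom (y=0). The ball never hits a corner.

1. t=5/3 → B at (16/3,0); v=(2,3)
2. t=8/3 → T at (32/3,8); v=(2,-3)
3. t=2/3 → R at (12,6); v=(-2,-3)
4. t=2 → B at (8,0); v=(-2,3)
5. t=8/3 → T at (8/3,8); v=(-2,-3)
6. t=4/3 → L at (0,4); v=(2,-3)

Final position: (0,4)
Wall sequence: BTRBTL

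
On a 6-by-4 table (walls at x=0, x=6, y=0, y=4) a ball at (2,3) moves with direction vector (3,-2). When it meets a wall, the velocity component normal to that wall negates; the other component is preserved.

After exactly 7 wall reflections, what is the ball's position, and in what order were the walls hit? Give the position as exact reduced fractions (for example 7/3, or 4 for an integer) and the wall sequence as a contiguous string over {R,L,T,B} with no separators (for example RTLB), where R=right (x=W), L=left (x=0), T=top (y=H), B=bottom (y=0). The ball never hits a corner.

1. t=4/3 → R at (6,1/3); v=(-3,-2)
2. t=1/6 → B at (11/2,0); v=(-3,2)
3. t=11/6 → L at (0,11/3); v=(3,2)
4. t=1/6 → T at (1/2,4); v=(3,-2)
5. t=11/6 → R at (6,1/3); v=(-3,-2)
6. t=1/6 → B at (11/2,0); v=(-3,2)
7. t=11/6 → L at (0,11/3); v=(3,2)

Final position: (0,11/3)
Wall sequence: RBLTRBL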